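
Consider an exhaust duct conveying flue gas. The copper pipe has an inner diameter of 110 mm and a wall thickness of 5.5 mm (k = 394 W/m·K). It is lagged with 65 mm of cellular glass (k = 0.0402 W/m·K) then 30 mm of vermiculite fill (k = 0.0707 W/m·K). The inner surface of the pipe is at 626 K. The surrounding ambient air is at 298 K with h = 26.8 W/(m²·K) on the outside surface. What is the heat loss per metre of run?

Radial resistances (cylindrical: R_cond = ln(r_o/r_i)/(2πkL), R_conv = 1/(h·2πrL)):
R_copper pipe wall = ln(60.5/55)/(2π×394×1) = 3.85×10^-5 K/W
R_cellular glass = ln(125.5/60.5)/(2π×0.0402×1) = 2.889 K/W
R_vermiculite fill = ln(155.5/125.5)/(2π×0.0707×1) = 0.4825 K/W
R_outer film = 1/(h_o·2πr_oL) = 1/(26.8×2π×0.1555×1) = 0.03819 K/W
R_total = 3.41 K/W
Q = ΔT/R_total = 328/3.41

q′ ≈ 96.2 W/m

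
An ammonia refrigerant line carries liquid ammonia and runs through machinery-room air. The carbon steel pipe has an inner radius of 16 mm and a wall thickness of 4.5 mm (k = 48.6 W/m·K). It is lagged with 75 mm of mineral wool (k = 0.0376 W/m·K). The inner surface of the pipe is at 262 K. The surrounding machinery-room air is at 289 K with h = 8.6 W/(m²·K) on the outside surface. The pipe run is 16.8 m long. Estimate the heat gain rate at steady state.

Q ≈ 67.6 W

Radial resistances (cylindrical: R_cond = ln(r_o/r_i)/(2πkL), R_conv = 1/(h·2πrL)):
R_carbon steel pipe wall = ln(20.5/16)/(2π×48.6×16.8) = 4.831×10^-5 K/W
R_mineral wool = ln(95.5/20.5)/(2π×0.0376×16.8) = 0.3877 K/W
R_outer film = 1/(h_o·2πr_oL) = 1/(8.6×2π×0.0955×16.8) = 0.01153 K/W
R_total = 0.3993 K/W
Q = ΔT/R_total = 27/0.3993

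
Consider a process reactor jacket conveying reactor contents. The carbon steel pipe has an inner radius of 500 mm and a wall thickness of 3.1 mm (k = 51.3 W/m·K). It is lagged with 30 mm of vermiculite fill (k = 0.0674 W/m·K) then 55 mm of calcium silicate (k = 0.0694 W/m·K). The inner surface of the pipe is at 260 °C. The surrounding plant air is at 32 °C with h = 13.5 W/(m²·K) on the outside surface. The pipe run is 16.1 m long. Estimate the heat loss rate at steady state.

Cylindrical conduction, so R = ln(r₂/r₁)/(2πkL) per layer, in series:
R_carbon steel pipe wall = ln(503.1/500)/(2π×51.3×16.1) = 1.191×10^-6 K/W
R_vermiculite fill = ln(533.1/503.1)/(2π×0.0674×16.1) = 0.008495 K/W
R_calcium silicate = ln(588.1/533.1)/(2π×0.0694×16.1) = 0.01399 K/W
R_outer film = 1/(h_o·2πr_oL) = 1/(13.5×2π×0.5881×16.1) = 0.001245 K/W
R_total = 0.02373 K/W
Q = ΔT/R_total = 228/0.02373

Q ≈ 9610 W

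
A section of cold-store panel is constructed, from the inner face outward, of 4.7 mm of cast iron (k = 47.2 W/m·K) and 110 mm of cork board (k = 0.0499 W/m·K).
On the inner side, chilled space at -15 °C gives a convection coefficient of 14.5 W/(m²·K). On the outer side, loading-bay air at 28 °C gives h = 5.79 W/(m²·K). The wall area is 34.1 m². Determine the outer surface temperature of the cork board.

T ≈ 25 °C

Model the wall as resistances in series:
R_inner film = 1/(h_i·A) = 1/(14.5×34.1) = 0.002022 K/W
R_cast iron = L/(kA) = 0.0047/(47.2×34.1) = 2.92×10^-6 K/W
R_cork board = L/(kA) = 0.11/(0.0499×34.1) = 0.06465 K/W
R_outer film = 1/(h_o·A) = 1/(5.79×34.1) = 0.005065 K/W
R_total = 0.07174 K/W;  Q = ΔT/R_total = 43/0.07174 = 599.4 W
T_interface = T_inner + Q·ΣR(inner→interface) = -15 + 599×0.06667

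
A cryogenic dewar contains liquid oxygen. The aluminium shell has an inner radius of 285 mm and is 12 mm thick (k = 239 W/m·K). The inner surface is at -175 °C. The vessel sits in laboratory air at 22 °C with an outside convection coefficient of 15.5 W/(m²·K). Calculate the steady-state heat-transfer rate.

For a spherical shell R = (1/r₁ − 1/r₂)/(4πk); film R = 1/(h·4πr²). In series:
R_aluminium shell = (1/0.285 − 1/0.297)/(4π×239) = 4.72×10^-5 K/W
R_outer film = 1/(h·4πr_o²) = 1/(15.5×4π×0.297²) = 0.0582 K/W
R_total = 0.05825 K/W
Q = ΔT/R_total = 197/0.05825

Q ≈ 3380 W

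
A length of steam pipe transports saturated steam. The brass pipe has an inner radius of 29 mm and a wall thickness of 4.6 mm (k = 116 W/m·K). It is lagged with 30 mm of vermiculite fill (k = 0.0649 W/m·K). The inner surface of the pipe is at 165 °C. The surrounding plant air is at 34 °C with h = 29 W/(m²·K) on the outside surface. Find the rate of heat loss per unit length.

q′ ≈ 79.3 W/m

For a radial system each layer contributes R = ln(r_out/r_in)/(2πkL); films add R = 1/(hA).
R_brass pipe wall = ln(33.6/29)/(2π×116×1) = 2.02×10^-4 K/W
R_vermiculite fill = ln(63.6/33.6)/(2π×0.0649×1) = 1.565 K/W
R_outer film = 1/(h_o·2πr_oL) = 1/(29×2π×0.0636×1) = 0.08629 K/W
R_total = 1.651 K/W
Q = ΔT/R_total = 131/1.651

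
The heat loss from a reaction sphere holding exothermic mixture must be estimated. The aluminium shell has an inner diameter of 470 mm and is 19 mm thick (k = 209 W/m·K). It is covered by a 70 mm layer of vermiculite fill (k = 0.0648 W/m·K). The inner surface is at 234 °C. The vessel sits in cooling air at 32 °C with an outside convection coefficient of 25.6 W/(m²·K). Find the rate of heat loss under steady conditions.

Q ≈ 188 W

Radial (spherical) resistances in series:
R_aluminium shell = (1/0.235 − 1/0.254)/(4π×209) = 1.212×10^-4 K/W
R_vermiculite fill = (1/0.254 − 1/0.324)/(4π×0.0648) = 1.045 K/W
R_outer film = 1/(h·4πr_o²) = 1/(25.6×4π×0.324²) = 0.02961 K/W
R_total = 1.074 K/W
Q = ΔT/R_total = 202/1.074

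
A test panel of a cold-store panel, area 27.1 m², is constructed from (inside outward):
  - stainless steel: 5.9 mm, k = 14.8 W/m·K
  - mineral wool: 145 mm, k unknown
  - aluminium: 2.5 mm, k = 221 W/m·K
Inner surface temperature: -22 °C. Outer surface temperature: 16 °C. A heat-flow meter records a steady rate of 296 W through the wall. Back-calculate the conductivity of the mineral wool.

Series thermal resistances:
R_stainless steel = L/(kA) = 0.0059/(14.8×27.1) = 1.471×10^-5 K/W
R_aluminium = L/(kA) = 0.0025/(221×27.1) = 4.174×10^-7 K/W
Sum of known resistances R_other = 1.513×10^-5 K/W
Total R = ΔT/Q = 38/296 = 0.1284 K/W
R_mineral wool = R_total − R_other = 0.1284 K/W
k = L/(R·A) = 0.145/(0.1284×27.1)

k ≈ 0.0417 W/(m·K)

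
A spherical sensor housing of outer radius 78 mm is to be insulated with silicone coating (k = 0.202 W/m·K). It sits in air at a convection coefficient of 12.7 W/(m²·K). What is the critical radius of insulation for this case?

For a sphere r_cr = 2k/h = 2×0.202/12.7
r_cr = 31.8 mm; since the bare radius (78 mm) is above r_cr, any added insulation will reduce heat loss.

r_cr ≈ 31.8 mm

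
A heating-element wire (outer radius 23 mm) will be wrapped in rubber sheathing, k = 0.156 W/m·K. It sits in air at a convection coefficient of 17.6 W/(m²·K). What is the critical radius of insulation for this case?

r_cr ≈ 8.86 mm

For a cylinder r_cr = k/h = 0.156/17.6
r_cr = 8.86 mm; since the bare radius (23 mm) is above r_cr, any added insulation will reduce heat loss.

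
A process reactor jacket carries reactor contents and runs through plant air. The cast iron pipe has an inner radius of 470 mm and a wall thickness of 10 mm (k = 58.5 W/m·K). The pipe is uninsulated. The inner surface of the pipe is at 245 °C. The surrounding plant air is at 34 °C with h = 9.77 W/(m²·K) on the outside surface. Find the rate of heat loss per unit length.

Treating each annulus and film as a series resistance:
R_cast iron pipe wall = ln(480/470)/(2π×58.5×1) = 5.728×10^-5 K/W
R_outer film = 1/(h_o·2πr_oL) = 1/(9.77×2π×0.48×1) = 0.03394 K/W
R_total = 0.034 K/W
Q = ΔT/R_total = 211/0.034

q′ ≈ 6210 W/m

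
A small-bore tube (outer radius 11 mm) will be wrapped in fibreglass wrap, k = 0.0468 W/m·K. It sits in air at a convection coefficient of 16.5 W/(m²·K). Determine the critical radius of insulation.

r_cr ≈ 2.84 mm

For a cylinder r_cr = k/h = 0.0468/16.5
r_cr = 2.84 mm; since the bare radius (11 mm) is above r_cr, any added insulation will reduce heat loss.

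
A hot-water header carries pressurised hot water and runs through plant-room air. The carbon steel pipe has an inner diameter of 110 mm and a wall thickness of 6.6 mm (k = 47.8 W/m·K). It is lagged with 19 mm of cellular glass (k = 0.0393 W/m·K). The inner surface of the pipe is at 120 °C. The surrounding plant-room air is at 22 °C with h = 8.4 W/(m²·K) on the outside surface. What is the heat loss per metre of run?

q′ ≈ 74 W/m

Radial resistances (cylindrical: R_cond = ln(r_o/r_i)/(2πkL), R_conv = 1/(h·2πrL)):
R_carbon steel pipe wall = ln(61.6/55)/(2π×47.8×1) = 3.773×10^-4 K/W
R_cellular glass = ln(80.6/61.6)/(2π×0.0393×1) = 1.089 K/W
R_outer film = 1/(h_o·2πr_oL) = 1/(8.4×2π×0.0806×1) = 0.2351 K/W
R_total = 1.324 K/W
Q = ΔT/R_total = 98/1.324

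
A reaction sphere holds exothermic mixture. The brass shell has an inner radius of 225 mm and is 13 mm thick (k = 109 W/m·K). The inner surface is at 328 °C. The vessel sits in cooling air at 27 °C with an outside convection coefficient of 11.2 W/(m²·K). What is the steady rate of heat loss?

Q ≈ 2400 W

Radial (spherical) resistances in series:
R_brass shell = (1/0.225 − 1/0.238)/(4π×109) = 1.772×10^-4 K/W
R_outer film = 1/(h·4πr_o²) = 1/(11.2×4π×0.238²) = 0.1254 K/W
R_total = 0.1256 K/W
Q = ΔT/R_total = 301/0.1256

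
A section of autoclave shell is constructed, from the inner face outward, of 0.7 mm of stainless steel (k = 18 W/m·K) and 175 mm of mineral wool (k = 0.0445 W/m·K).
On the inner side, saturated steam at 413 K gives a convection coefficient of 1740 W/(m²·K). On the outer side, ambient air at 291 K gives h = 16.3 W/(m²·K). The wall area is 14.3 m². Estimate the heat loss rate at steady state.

Q ≈ 437 W

Using the resistance-network approach (series):
R_inner film = 1/(h_i·A) = 1/(1740×14.3) = 4.019×10^-5 K/W
R_stainless steel = L/(kA) = 0.0007/(18×14.3) = 2.72×10^-6 K/W
R_mineral wool = L/(kA) = 0.175/(0.0445×14.3) = 0.275 K/W
R_outer film = 1/(h_o·A) = 1/(16.3×14.3) = 0.00429 K/W
R_total = 0.2793 K/W
Q = ΔT / R_total = 122 / 0.2793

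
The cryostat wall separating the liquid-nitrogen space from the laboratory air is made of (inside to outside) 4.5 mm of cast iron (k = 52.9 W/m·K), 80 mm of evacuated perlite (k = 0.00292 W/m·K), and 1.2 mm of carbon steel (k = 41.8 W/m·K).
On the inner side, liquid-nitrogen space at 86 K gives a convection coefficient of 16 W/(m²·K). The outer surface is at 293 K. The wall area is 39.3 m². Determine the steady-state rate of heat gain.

Q ≈ 296 W

Series thermal resistances:
R_inner film = 1/(h_i·A) = 1/(16×39.3) = 0.00159 K/W
R_cast iron = L/(kA) = 0.0045/(52.9×39.3) = 2.165×10^-6 K/W
R_evacuated perlite = L/(kA) = 0.08/(0.00292×39.3) = 0.6971 K/W
R_carbon steel = L/(kA) = 0.0012/(41.8×39.3) = 7.305×10^-7 K/W
R_total = 0.6987 K/W
Q = ΔT / R_total = 207 / 0.6987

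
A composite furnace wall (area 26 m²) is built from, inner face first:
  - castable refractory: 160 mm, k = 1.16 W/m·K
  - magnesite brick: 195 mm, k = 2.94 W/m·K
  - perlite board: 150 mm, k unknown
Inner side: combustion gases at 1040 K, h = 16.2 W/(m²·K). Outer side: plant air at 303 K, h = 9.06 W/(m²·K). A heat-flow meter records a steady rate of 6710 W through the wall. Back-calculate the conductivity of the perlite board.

Model the wall as resistances in series:
R_inner film = 1/(h_i·A) = 1/(16.2×26) = 0.002374 K/W
R_castable refractory = L/(kA) = 0.16/(1.16×26) = 0.005305 K/W
R_magnesite brick = L/(kA) = 0.195/(2.94×26) = 0.002551 K/W
R_outer film = 1/(h_o·A) = 1/(9.06×26) = 0.004245 K/W
Sum of known resistances R_other = 0.01448 K/W
Total R = ΔT/Q = 737/6710 = 0.1098 K/W
R_perlite board = R_total − R_other = 0.09536 K/W
k = L/(R·A) = 0.15/(0.09536×26)

k ≈ 0.0605 W/(m·K)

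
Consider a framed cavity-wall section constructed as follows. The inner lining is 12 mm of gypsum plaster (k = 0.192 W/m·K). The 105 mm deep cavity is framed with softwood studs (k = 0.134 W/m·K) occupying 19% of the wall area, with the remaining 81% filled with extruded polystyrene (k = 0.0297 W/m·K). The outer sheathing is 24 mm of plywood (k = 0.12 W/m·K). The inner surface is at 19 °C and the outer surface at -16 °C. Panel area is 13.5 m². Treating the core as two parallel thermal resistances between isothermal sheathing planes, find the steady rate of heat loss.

Sheathing layers in series; stud and cavity paths in parallel between them.
R_inner = 0.012/(0.192×13.5) = 0.00463 K/W
R_stud  = 0.105/(0.134×0.19×13.5) = 0.3055 K/W
R_cav   = 0.105/(0.0297×0.81×13.5) = 0.3233 K/W
1/R_core = 1/R_stud + 1/R_cav → R_core = 0.1571 K/W
R_outer = 0.024/(0.12×13.5) = 0.01481 K/W
R_total = 0.1765 K/W
Q = ΔT/R_total = 35/0.1765

Q ≈ 198 W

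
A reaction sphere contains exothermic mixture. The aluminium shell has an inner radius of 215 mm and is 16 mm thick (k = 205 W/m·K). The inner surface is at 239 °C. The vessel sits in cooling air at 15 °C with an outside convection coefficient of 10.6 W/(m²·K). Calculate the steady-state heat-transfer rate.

Q ≈ 1590 W

Each spherical layer contributes R = (1/r_i − 1/r_o)/(4πk):
R_aluminium shell = (1/0.215 − 1/0.231)/(4π×205) = 1.251×10^-4 K/W
R_outer film = 1/(h·4πr_o²) = 1/(10.6×4π×0.231²) = 0.1407 K/W
R_total = 0.1408 K/W
Q = ΔT/R_total = 224/0.1408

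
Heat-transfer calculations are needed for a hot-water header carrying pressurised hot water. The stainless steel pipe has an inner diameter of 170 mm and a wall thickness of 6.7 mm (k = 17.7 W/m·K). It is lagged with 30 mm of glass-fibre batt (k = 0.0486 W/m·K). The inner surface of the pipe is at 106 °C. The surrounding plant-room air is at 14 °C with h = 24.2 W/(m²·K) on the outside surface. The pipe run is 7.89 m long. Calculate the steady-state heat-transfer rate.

Q ≈ 739 W

For a radial system each layer contributes R = ln(r_out/r_in)/(2πkL); films add R = 1/(hA).
R_stainless steel pipe wall = ln(91.7/85)/(2π×17.7×7.89) = 8.647×10^-5 K/W
R_glass-fibre batt = ln(121.7/91.7)/(2π×0.0486×7.89) = 0.1175 K/W
R_outer film = 1/(h_o·2πr_oL) = 1/(24.2×2π×0.1217×7.89) = 0.006849 K/W
R_total = 0.1244 K/W
Q = ΔT/R_total = 92/0.1244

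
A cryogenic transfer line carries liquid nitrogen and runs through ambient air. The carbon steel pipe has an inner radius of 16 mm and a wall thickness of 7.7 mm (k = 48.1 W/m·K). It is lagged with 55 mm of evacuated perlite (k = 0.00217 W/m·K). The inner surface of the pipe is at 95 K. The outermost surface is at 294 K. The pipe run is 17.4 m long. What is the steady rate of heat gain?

Per-layer cylindrical resistances, series-summed:
R_carbon steel pipe wall = ln(23.7/16)/(2π×48.1×17.4) = 7.471×10^-5 K/W
R_evacuated perlite = ln(78.7/23.7)/(2π×0.00217×17.4) = 5.059 K/W
R_total = 5.059 K/W
Q = ΔT/R_total = 199/5.059

Q ≈ 39.3 W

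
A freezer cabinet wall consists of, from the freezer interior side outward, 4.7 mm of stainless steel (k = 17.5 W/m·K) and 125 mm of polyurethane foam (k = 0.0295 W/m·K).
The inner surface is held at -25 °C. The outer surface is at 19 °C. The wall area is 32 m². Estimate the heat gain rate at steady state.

Using the resistance-network approach (series):
R_stainless steel = L/(kA) = 0.0047/(17.5×32) = 8.393×10^-6 K/W
R_polyurethane foam = L/(kA) = 0.125/(0.0295×32) = 0.1324 K/W
R_total = 0.1324 K/W
Q = ΔT / R_total = 44 / 0.1324

Q ≈ 332 W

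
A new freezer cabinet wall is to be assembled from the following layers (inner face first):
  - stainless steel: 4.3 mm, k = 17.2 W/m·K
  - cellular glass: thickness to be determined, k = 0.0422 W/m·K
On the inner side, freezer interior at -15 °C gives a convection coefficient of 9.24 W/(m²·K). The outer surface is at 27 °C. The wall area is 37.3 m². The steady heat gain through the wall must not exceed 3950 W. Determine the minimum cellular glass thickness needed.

Thermal resistances in series:
R_inner film = 1/(h_i·A) = 1/(9.24×37.3) = 0.002901 K/W
R_stainless steel = L/(kA) = 0.0043/(17.2×37.3) = 6.702×10^-6 K/W
Sum of the known resistances R_other = 0.002908 K/W
Required total resistance R_tot = ΔT/Q_allow = 42/3950 = 0.01063 K/W
R_cellular glass = R_tot − R_other = 0.007725 K/W
L = R·k·A = 0.007725×0.0422×37.3

L ≈ 12.2 mm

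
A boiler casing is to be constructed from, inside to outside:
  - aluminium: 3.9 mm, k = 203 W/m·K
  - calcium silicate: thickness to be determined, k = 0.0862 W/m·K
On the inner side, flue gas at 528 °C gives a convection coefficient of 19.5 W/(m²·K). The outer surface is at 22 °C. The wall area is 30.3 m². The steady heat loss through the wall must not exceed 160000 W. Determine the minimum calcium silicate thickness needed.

L ≈ 3.84 mm

Using the resistance-network approach (series):
R_inner film = 1/(h_i·A) = 1/(19.5×30.3) = 0.001692 K/W
R_aluminium = L/(kA) = 0.0039/(203×30.3) = 6.341×10^-7 K/W
Sum of the known resistances R_other = 0.001693 K/W
Required total resistance R_tot = ΔT/Q_allow = 506/160000 = 0.003162 K/W
R_calcium silicate = R_tot − R_other = 0.001469 K/W
L = R·k·A = 0.001469×0.0862×30.3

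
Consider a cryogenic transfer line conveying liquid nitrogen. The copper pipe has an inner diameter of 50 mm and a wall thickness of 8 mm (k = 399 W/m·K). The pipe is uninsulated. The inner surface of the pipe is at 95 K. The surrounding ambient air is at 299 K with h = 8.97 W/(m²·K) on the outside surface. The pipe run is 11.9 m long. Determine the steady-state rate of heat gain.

Per-layer cylindrical resistances, series-summed:
R_copper pipe wall = ln(33/25)/(2π×399×11.9) = 9.306×10^-6 K/W
R_outer film = 1/(h_o·2πr_oL) = 1/(8.97×2π×0.033×11.9) = 0.04518 K/W
R_total = 0.04519 K/W
Q = ΔT/R_total = 204/0.04519

Q ≈ 4510 W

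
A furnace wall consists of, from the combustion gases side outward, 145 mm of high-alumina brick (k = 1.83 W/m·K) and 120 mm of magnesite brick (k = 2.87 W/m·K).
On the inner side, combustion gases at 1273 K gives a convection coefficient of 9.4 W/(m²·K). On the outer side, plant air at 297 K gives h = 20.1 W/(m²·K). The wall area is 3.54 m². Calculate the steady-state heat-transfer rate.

Model the wall as resistances in series:
R_inner film = 1/(h_i·A) = 1/(9.4×3.54) = 0.03005 K/W
R_high-alumina brick = L/(kA) = 0.145/(1.83×3.54) = 0.02238 K/W
R_magnesite brick = L/(kA) = 0.12/(2.87×3.54) = 0.01181 K/W
R_outer film = 1/(h_o·A) = 1/(20.1×3.54) = 0.01405 K/W
R_total = 0.0783 K/W
Q = ΔT / R_total = 976 / 0.0783

Q ≈ 12500 W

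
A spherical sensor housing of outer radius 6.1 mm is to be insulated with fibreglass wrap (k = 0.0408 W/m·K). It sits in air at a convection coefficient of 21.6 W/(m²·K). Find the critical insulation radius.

r_cr ≈ 3.78 mm

For a sphere r_cr = 2k/h = 2×0.0408/21.6
r_cr = 3.78 mm; since the bare radius (6.1 mm) is above r_cr, any added insulation will reduce heat loss.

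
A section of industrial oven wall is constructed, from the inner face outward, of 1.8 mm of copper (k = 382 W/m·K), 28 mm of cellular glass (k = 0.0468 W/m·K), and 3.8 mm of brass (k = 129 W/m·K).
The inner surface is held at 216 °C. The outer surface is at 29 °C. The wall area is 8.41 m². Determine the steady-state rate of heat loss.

Series thermal resistances:
R_copper = L/(kA) = 0.0018/(382×8.41) = 5.603×10^-7 K/W
R_cellular glass = L/(kA) = 0.028/(0.0468×8.41) = 0.07114 K/W
R_brass = L/(kA) = 0.0038/(129×8.41) = 3.503×10^-6 K/W
R_total = 0.07114 K/W
Q = ΔT / R_total = 187 / 0.07114

Q ≈ 2630 W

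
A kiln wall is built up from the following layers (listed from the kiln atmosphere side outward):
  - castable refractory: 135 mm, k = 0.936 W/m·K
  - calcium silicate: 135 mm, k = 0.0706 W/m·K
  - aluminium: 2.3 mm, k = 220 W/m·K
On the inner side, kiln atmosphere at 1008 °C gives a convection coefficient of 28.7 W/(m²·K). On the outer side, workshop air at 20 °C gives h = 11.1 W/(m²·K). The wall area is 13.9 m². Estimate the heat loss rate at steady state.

Q ≈ 6300 W

Series thermal resistances:
R_inner film = 1/(h_i·A) = 1/(28.7×13.9) = 0.002507 K/W
R_castable refractory = L/(kA) = 0.135/(0.936×13.9) = 0.01038 K/W
R_calcium silicate = L/(kA) = 0.135/(0.0706×13.9) = 0.1376 K/W
R_aluminium = L/(kA) = 0.0023/(220×13.9) = 7.521×10^-7 K/W
R_outer film = 1/(h_o·A) = 1/(11.1×13.9) = 0.006481 K/W
R_total = 0.1569 K/W
Q = ΔT / R_total = 988 / 0.1569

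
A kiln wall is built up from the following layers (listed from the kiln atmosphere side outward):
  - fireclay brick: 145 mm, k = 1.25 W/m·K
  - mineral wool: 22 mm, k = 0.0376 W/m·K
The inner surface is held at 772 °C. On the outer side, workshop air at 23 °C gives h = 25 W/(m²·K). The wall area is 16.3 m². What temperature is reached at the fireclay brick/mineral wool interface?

Using the resistance-network approach (series):
R_fireclay brick = L/(kA) = 0.145/(1.25×16.3) = 0.007117 K/W
R_mineral wool = L/(kA) = 0.022/(0.0376×16.3) = 0.0359 K/W
R_outer film = 1/(h_o·A) = 1/(25×16.3) = 0.002454 K/W
R_total = 0.04547 K/W;  Q = ΔT/R_total = 749/0.04547 = 16470 W
T_interface = T_inner − Q·ΣR(inner→interface) = 772 − 16500×0.007117

T ≈ 655 °C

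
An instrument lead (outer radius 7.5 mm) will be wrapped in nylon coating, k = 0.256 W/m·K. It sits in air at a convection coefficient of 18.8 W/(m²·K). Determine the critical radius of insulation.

For a cylinder r_cr = k/h = 0.256/18.8
r_cr = 13.6 mm; since the bare radius (7.5 mm) is below r_cr, adding a thin layer of insulation will *increase* heat loss.

r_cr ≈ 13.6 mm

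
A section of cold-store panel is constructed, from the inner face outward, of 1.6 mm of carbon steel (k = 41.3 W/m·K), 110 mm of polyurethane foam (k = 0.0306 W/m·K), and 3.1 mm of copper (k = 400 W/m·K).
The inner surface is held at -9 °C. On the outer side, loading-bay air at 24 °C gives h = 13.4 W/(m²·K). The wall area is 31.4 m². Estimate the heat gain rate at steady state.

Q ≈ 282 W

Treating each layer as a thermal resistance in series:
R_carbon steel = L/(kA) = 0.0016/(41.3×31.4) = 1.234×10^-6 K/W
R_polyurethane foam = L/(kA) = 0.11/(0.0306×31.4) = 0.1145 K/W
R_copper = L/(kA) = 0.0031/(400×31.4) = 2.468×10^-7 K/W
R_outer film = 1/(h_o·A) = 1/(13.4×31.4) = 0.002377 K/W
R_total = 0.1169 K/W
Q = ΔT / R_total = 33 / 0.1169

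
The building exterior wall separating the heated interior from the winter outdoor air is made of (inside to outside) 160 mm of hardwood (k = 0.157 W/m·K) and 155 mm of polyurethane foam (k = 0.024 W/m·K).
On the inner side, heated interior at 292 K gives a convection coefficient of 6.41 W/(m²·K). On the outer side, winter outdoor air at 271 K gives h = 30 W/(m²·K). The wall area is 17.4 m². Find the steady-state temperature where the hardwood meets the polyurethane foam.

T ≈ 289 K

Series thermal resistances:
R_inner film = 1/(h_i·A) = 1/(6.41×17.4) = 0.008966 K/W
R_hardwood = L/(kA) = 0.16/(0.157×17.4) = 0.05857 K/W
R_polyurethane foam = L/(kA) = 0.155/(0.024×17.4) = 0.3712 K/W
R_outer film = 1/(h_o·A) = 1/(30×17.4) = 0.001916 K/W
R_total = 0.4406 K/W;  Q = ΔT/R_total = 21/0.4406 = 47.66 W
T_interface = T_inner − Q·ΣR(inner→interface) = 292 − 47.7×0.06754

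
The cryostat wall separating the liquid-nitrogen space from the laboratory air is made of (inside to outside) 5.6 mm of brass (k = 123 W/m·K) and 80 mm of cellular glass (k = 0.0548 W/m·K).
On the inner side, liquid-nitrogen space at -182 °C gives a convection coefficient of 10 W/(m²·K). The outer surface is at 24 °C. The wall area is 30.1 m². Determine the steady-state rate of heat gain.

Treating each layer as a thermal resistance in series:
R_inner film = 1/(h_i·A) = 1/(10×30.1) = 0.003322 K/W
R_brass = L/(kA) = 0.0056/(123×30.1) = 1.513×10^-6 K/W
R_cellular glass = L/(kA) = 0.08/(0.0548×30.1) = 0.0485 K/W
R_total = 0.05182 K/W
Q = ΔT / R_total = 206 / 0.05182

Q ≈ 3970 W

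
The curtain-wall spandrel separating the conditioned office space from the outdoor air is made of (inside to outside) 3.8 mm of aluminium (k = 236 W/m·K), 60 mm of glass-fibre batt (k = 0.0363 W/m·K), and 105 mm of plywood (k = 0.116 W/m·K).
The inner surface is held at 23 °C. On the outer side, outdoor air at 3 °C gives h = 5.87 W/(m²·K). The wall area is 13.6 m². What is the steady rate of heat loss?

Q ≈ 99.7 W

Series thermal resistances:
R_aluminium = L/(kA) = 0.0038/(236×13.6) = 1.184×10^-6 K/W
R_glass-fibre batt = L/(kA) = 0.06/(0.0363×13.6) = 0.1215 K/W
R_plywood = L/(kA) = 0.105/(0.116×13.6) = 0.06656 K/W
R_outer film = 1/(h_o·A) = 1/(5.87×13.6) = 0.01253 K/W
R_total = 0.2006 K/W
Q = ΔT / R_total = 20 / 0.2006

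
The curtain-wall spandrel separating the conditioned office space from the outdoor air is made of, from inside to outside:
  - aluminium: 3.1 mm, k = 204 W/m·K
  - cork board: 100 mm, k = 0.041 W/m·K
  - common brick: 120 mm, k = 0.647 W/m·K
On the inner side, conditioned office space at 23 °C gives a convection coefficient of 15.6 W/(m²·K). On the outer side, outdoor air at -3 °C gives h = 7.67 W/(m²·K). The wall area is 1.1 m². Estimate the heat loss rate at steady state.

Q ≈ 10.1 W

Model the wall as resistances in series:
R_inner film = 1/(h_i·A) = 1/(15.6×1.1) = 0.05828 K/W
R_aluminium = L/(kA) = 0.0031/(204×1.1) = 1.381×10^-5 K/W
R_cork board = L/(kA) = 0.1/(0.041×1.1) = 2.217 K/W
R_common brick = L/(kA) = 0.12/(0.647×1.1) = 0.1686 K/W
R_outer film = 1/(h_o·A) = 1/(7.67×1.1) = 0.1185 K/W
R_total = 2.563 K/W
Q = ΔT / R_total = 26 / 2.563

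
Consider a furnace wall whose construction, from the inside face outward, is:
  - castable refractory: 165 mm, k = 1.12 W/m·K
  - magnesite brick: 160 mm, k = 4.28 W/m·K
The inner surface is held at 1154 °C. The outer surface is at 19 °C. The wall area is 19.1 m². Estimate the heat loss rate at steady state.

Q ≈ 117000 W

Treating each layer as a thermal resistance in series:
R_castable refractory = L/(kA) = 0.165/(1.12×19.1) = 0.007713 K/W
R_magnesite brick = L/(kA) = 0.16/(4.28×19.1) = 0.001957 K/W
R_total = 0.00967 K/W
Q = ΔT / R_total = 1135 / 0.00967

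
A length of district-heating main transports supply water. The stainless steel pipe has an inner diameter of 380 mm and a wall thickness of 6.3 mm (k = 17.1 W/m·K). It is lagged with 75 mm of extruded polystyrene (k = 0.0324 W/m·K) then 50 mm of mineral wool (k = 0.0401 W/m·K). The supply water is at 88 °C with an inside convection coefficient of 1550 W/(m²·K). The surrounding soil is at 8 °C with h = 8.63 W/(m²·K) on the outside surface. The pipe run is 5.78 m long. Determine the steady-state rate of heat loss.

Radial resistances (cylindrical: R_cond = ln(r_o/r_i)/(2πkL), R_conv = 1/(h·2πrL)):
R_inner film = 1/(h_i·2πr₁L) = 1/(1550×2π×0.19×5.78) = 9.35×10^-5 K/W
R_stainless steel pipe wall = ln(196.3/190)/(2π×17.1×5.78) = 5.253×10^-5 K/W
R_extruded polystyrene = ln(271.3/196.3)/(2π×0.0324×5.78) = 0.275 K/W
R_mineral wool = ln(321.3/271.3)/(2π×0.0401×5.78) = 0.1162 K/W
R_outer film = 1/(h_o·2πr_oL) = 1/(8.63×2π×0.3213×5.78) = 0.00993 K/W
R_total = 0.4012 K/W
Q = ΔT/R_total = 80/0.4012

Q ≈ 199 W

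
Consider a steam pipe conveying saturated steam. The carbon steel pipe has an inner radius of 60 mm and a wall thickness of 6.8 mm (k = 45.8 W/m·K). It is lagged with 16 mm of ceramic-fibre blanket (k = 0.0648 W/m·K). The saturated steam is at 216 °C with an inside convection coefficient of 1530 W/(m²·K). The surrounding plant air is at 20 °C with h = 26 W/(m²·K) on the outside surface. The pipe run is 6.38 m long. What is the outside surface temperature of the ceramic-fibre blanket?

T ≈ 44 °C

For a radial system each layer contributes R = ln(r_out/r_in)/(2πkL); films add R = 1/(hA).
R_inner film = 1/(h_i·2πr₁L) = 1/(1530×2π×0.06×6.38) = 2.717×10^-4 K/W
R_carbon steel pipe wall = ln(66.8/60)/(2π×45.8×6.38) = 5.848×10^-5 K/W
R_ceramic-fibre blanket = ln(82.8/66.8)/(2π×0.0648×6.38) = 0.08266 K/W
R_outer film = 1/(h_o·2πr_oL) = 1/(26×2π×0.0828×6.38) = 0.01159 K/W
R_total = 0.09458 K/W
Q = ΔT/R_total = 196/0.09458
Q = 2070 W
T_interface = T_inner − Q·ΣR(inner→interface) = 216 − 2070×0.08299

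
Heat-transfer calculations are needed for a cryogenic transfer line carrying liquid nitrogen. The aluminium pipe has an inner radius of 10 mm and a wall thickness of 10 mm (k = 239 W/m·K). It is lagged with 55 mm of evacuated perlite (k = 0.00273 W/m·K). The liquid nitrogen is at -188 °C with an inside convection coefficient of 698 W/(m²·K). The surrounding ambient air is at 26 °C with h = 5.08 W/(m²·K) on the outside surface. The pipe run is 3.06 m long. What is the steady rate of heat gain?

Q ≈ 8.45 W

Radial resistances (cylindrical: R_cond = ln(r_o/r_i)/(2πkL), R_conv = 1/(h·2πrL)):
R_inner film = 1/(h_i·2πr₁L) = 1/(698×2π×0.01×3.06) = 0.007451 K/W
R_aluminium pipe wall = ln(20/10)/(2π×239×3.06) = 1.508×10^-4 K/W
R_evacuated perlite = ln(75/20)/(2π×0.00273×3.06) = 25.18 K/W
R_outer film = 1/(h_o·2πr_oL) = 1/(5.08×2π×0.075×3.06) = 0.1365 K/W
R_total = 25.33 K/W
Q = ΔT/R_total = 214/25.33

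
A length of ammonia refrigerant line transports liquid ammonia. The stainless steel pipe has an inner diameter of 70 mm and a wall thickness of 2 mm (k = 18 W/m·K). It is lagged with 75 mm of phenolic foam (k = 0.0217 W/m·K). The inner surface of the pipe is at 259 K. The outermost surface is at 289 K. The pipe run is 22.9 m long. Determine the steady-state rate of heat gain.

Q ≈ 84.6 W

Cylindrical conduction, so R = ln(r₂/r₁)/(2πkL) per layer, in series:
R_stainless steel pipe wall = ln(37/35)/(2π×18×22.9) = 2.146×10^-5 K/W
R_phenolic foam = ln(112/37)/(2π×0.0217×22.9) = 0.3547 K/W
R_total = 0.3548 K/W
Q = ΔT/R_total = 30/0.3548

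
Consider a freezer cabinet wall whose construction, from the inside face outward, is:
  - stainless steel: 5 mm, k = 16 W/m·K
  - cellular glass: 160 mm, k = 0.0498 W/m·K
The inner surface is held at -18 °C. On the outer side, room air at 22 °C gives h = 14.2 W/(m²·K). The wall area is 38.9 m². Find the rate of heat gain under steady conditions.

Treating each layer as a thermal resistance in series:
R_stainless steel = L/(kA) = 0.005/(16×38.9) = 8.033×10^-6 K/W
R_cellular glass = L/(kA) = 0.16/(0.0498×38.9) = 0.08259 K/W
R_outer film = 1/(h_o·A) = 1/(14.2×38.9) = 0.00181 K/W
R_total = 0.08441 K/W
Q = ΔT / R_total = 40 / 0.08441

Q ≈ 474 W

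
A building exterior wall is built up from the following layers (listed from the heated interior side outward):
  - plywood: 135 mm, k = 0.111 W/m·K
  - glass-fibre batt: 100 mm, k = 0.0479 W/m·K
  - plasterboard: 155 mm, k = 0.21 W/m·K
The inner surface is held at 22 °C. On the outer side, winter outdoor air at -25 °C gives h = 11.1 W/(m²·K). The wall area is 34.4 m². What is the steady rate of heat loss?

Q ≈ 391 W

Treating each layer as a thermal resistance in series:
R_plywood = L/(kA) = 0.135/(0.111×34.4) = 0.03536 K/W
R_glass-fibre batt = L/(kA) = 0.1/(0.0479×34.4) = 0.06069 K/W
R_plasterboard = L/(kA) = 0.155/(0.21×34.4) = 0.02146 K/W
R_outer film = 1/(h_o·A) = 1/(11.1×34.4) = 0.002619 K/W
R_total = 0.1201 K/W
Q = ΔT / R_total = 47 / 0.1201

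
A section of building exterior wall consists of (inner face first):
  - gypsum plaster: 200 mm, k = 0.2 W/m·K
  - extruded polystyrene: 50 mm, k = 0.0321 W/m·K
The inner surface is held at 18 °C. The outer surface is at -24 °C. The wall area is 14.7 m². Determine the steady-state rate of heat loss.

Q ≈ 241 W

Model the wall as resistances in series:
R_gypsum plaster = L/(kA) = 0.2/(0.2×14.7) = 0.06803 K/W
R_extruded polystyrene = L/(kA) = 0.05/(0.0321×14.7) = 0.106 K/W
R_total = 0.174 K/W
Q = ΔT / R_total = 42 / 0.174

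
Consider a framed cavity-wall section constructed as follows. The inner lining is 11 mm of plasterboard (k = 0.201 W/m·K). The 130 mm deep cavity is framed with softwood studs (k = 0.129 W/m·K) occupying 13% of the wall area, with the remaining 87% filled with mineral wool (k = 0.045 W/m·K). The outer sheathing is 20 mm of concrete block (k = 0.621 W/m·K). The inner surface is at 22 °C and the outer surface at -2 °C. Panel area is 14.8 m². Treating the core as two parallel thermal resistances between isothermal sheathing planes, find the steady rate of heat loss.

Sheathing layers in series; stud and cavity paths in parallel between them.
R_inner = 0.011/(0.201×14.8) = 0.003698 K/W
R_stud  = 0.13/(0.129×0.13×14.8) = 0.5238 K/W
R_cav   = 0.13/(0.045×0.87×14.8) = 0.2244 K/W
1/R_core = 1/R_stud + 1/R_cav → R_core = 0.1571 K/W
R_outer = 0.02/(0.621×14.8) = 0.002176 K/W
R_total = 0.163 K/W
Q = ΔT/R_total = 24/0.163

Q ≈ 147 W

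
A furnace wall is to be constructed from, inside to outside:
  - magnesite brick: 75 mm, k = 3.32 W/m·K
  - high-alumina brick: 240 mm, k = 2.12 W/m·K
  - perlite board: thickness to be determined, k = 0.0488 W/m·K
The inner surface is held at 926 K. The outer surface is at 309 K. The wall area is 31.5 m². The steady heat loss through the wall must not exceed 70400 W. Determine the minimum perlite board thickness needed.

L ≈ 6.85 mm

Model the wall as resistances in series:
R_magnesite brick = L/(kA) = 0.075/(3.32×31.5) = 7.172×10^-4 K/W
R_high-alumina brick = L/(kA) = 0.24/(2.12×31.5) = 0.003594 K/W
Sum of the known resistances R_other = 0.004311 K/W
Required total resistance R_tot = ΔT/Q_allow = 617/70400 = 0.008764 K/W
R_perlite board = R_tot − R_other = 0.004453 K/W
L = R·k·A = 0.004453×0.0488×31.5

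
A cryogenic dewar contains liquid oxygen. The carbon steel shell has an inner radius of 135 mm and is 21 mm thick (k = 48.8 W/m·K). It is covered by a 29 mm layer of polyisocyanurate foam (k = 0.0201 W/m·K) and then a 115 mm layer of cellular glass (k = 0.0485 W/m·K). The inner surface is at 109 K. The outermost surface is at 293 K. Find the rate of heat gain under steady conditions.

Q ≈ 24.9 W

For a spherical shell R = (1/r₁ − 1/r₂)/(4πk); film R = 1/(h·4πr²). In series:
R_carbon steel shell = (1/0.135 − 1/0.156)/(4π×48.8) = 0.001626 K/W
R_polyisocyanurate foam = (1/0.156 − 1/0.185)/(4π×0.0201) = 3.978 K/W
R_cellular glass = (1/0.185 − 1/0.3)/(4π×0.0485) = 3.4 K/W
R_total = 7.38 K/W
Q = ΔT/R_total = 184/7.38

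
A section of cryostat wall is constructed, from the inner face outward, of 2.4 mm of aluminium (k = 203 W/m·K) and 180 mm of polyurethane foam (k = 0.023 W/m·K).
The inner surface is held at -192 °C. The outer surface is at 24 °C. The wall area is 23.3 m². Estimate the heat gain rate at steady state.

Q ≈ 643 W

Thermal resistances in series:
R_aluminium = L/(kA) = 0.0024/(203×23.3) = 5.074×10^-7 K/W
R_polyurethane foam = L/(kA) = 0.18/(0.023×23.3) = 0.3359 K/W
R_total = 0.3359 K/W
Q = ΔT / R_total = 216 / 0.3359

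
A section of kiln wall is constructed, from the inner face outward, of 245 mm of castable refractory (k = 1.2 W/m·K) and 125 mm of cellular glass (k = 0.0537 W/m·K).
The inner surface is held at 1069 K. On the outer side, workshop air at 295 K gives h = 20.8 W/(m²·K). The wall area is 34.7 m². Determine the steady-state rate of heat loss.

Treating each layer as a thermal resistance in series:
R_castable refractory = L/(kA) = 0.245/(1.2×34.7) = 0.005884 K/W
R_cellular glass = L/(kA) = 0.125/(0.0537×34.7) = 0.06708 K/W
R_outer film = 1/(h_o·A) = 1/(20.8×34.7) = 0.001386 K/W
R_total = 0.07435 K/W
Q = ΔT / R_total = 774 / 0.07435

Q ≈ 10400 W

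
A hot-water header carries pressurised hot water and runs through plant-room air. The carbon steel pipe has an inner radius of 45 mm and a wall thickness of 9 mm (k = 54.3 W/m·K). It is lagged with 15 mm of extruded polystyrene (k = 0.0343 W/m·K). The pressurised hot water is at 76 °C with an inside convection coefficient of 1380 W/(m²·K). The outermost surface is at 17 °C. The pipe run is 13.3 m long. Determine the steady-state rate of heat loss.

Cylindrical conduction, so R = ln(r₂/r₁)/(2πkL) per layer, in series:
R_inner film = 1/(h_i·2πr₁L) = 1/(1380×2π×0.045×13.3) = 1.927×10^-4 K/W
R_carbon steel pipe wall = ln(54/45)/(2π×54.3×13.3) = 4.018×10^-5 K/W
R_extruded polystyrene = ln(69/54)/(2π×0.0343×13.3) = 0.08552 K/W
R_total = 0.08575 K/W
Q = ΔT/R_total = 59/0.08575

Q ≈ 688 W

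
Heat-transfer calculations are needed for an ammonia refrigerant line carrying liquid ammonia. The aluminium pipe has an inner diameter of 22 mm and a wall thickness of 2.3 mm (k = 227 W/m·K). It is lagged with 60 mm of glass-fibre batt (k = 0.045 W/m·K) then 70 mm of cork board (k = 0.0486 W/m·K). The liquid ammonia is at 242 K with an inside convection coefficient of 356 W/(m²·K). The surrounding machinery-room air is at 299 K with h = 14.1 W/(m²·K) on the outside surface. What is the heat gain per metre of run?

Radial resistances (cylindrical: R_cond = ln(r_o/r_i)/(2πkL), R_conv = 1/(h·2πrL)):
R_inner film = 1/(h_i·2πr₁L) = 1/(356×2π×0.011×1) = 0.04064 K/W
R_aluminium pipe wall = ln(13.3/11)/(2π×227×1) = 1.331×10^-4 K/W
R_glass-fibre batt = ln(73.3/13.3)/(2π×0.045×1) = 6.037 K/W
R_cork board = ln(143.3/73.3)/(2π×0.0486×1) = 2.195 K/W
R_outer film = 1/(h_o·2πr_oL) = 1/(14.1×2π×0.1433×1) = 0.07877 K/W
R_total = 8.351 K/W
Q = ΔT/R_total = 57/8.351

q′ ≈ 6.83 W/m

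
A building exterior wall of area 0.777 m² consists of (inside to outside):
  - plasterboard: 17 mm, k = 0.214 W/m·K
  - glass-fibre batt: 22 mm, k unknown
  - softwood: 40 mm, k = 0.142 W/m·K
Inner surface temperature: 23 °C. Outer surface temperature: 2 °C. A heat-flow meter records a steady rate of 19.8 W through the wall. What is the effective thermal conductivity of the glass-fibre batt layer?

Thermal resistances in series:
R_plasterboard = L/(kA) = 0.017/(0.214×0.777) = 0.1022 K/W
R_softwood = L/(kA) = 0.04/(0.142×0.777) = 0.3625 K/W
Sum of known resistances R_other = 0.4648 K/W
Total R = ΔT/Q = 21/19.8 = 1.061 K/W
R_glass-fibre batt = R_total − R_other = 0.5958 K/W
k = L/(R·A) = 0.022/(0.5958×0.777)

k ≈ 0.0475 W/(m·K)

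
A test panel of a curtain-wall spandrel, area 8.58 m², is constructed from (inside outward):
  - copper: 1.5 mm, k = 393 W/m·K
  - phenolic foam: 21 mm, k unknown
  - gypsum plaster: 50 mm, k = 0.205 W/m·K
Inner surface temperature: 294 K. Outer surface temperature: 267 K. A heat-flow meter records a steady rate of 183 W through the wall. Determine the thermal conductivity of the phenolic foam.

k ≈ 0.0205 W/(m·K)

Model the wall as resistances in series:
R_copper = L/(kA) = 0.0015/(393×8.58) = 4.448×10^-7 K/W
R_gypsum plaster = L/(kA) = 0.05/(0.205×8.58) = 0.02843 K/W
Sum of known resistances R_other = 0.02843 K/W
Total R = ΔT/Q = 27/183 = 0.1475 K/W
R_phenolic foam = R_total − R_other = 0.1191 K/W
k = L/(R·A) = 0.021/(0.1191×8.58)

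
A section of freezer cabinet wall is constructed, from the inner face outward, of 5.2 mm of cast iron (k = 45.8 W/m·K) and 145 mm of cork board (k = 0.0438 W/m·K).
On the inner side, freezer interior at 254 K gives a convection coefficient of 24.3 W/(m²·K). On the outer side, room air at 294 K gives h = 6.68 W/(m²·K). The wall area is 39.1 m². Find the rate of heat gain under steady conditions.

Q ≈ 447 W

Series thermal resistances:
R_inner film = 1/(h_i·A) = 1/(24.3×39.1) = 0.001052 K/W
R_cast iron = L/(kA) = 0.0052/(45.8×39.1) = 2.904×10^-6 K/W
R_cork board = L/(kA) = 0.145/(0.0438×39.1) = 0.08467 K/W
R_outer film = 1/(h_o·A) = 1/(6.68×39.1) = 0.003829 K/W
R_total = 0.08955 K/W
Q = ΔT / R_total = 40 / 0.08955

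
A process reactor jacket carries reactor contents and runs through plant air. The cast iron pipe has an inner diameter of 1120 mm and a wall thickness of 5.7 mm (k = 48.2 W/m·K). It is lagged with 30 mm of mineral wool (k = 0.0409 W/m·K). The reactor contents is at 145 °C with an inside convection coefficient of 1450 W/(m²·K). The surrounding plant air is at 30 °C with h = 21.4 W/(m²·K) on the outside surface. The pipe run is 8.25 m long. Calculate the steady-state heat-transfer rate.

Q ≈ 4440 W

For a radial system each layer contributes R = ln(r_out/r_in)/(2πkL); films add R = 1/(hA).
R_inner film = 1/(h_i·2πr₁L) = 1/(1450×2π×0.56×8.25) = 2.376×10^-5 K/W
R_cast iron pipe wall = ln(565.7/560)/(2π×48.2×8.25) = 4.053×10^-6 K/W
R_mineral wool = ln(595.7/565.7)/(2π×0.0409×8.25) = 0.02437 K/W
R_outer film = 1/(h_o·2πr_oL) = 1/(21.4×2π×0.5957×8.25) = 0.001513 K/W
R_total = 0.02591 K/W
Q = ΔT/R_total = 115/0.02591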